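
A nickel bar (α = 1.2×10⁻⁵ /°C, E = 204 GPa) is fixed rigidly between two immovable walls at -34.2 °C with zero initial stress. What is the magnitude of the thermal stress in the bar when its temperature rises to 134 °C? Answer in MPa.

Fully constrained: the free strain ε = αΔT is blocked, so σ = Eε = EαΔT.
|ΔT| = 168.2 K
σ = 204×10⁹ × 1.2×10⁻⁵ × 168.2 = 4.12×10⁸ Pa

σ = 412 MPa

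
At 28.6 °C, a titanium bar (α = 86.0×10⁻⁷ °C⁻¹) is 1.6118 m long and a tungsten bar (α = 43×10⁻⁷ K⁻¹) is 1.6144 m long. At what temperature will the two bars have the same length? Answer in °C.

Equal length when α₁L₁ΔT − α₂L₂ΔT = L₂ − L₁ = 2.60×10⁻³ m
α₁L₁ = 1.386148×10⁻⁵, α₂L₂ = 6.94192×10⁻⁶ → Δ(αL) = 6.91956×10⁻⁶ m/K
ΔT = 2.60×10⁻³ / 6.91956×10⁻⁶ = 375.746 K, so T = 28.6 + 375.746 = 404.346 °C

T = 404.3 °C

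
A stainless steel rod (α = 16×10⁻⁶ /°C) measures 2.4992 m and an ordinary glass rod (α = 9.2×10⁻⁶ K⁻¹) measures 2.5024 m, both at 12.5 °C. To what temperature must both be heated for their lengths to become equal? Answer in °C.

T = 201.1 °C

Equal length when α₁L₁ΔT − α₂L₂ΔT = L₂ − L₁ = 3.20×10⁻³ m
α₁L₁ = 3.99872×10⁻⁵, α₂L₂ = 2.302208×10⁻⁵ → Δ(αL) = 1.696512×10⁻⁵ m/K
ΔT = 3.20×10⁻³ / 1.696512×10⁻⁵ = 188.622 K, so T = 12.5 + 188.622 = 201.122 °C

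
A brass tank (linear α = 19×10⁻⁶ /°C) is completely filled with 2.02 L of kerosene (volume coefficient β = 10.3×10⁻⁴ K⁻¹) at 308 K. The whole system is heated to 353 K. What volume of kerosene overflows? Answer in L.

0.0884 L

The tank also expands: β_container ≈ 3α = 5.7×10⁻⁵ /K
Net overflow = V₀(β_liq − 3α_cont)ΔT
β − 3α = 1.03×10⁻³ − 5.7×10⁻⁵ = 9.73×10⁻⁴ /K; ΔT = 45 K
ΔV = 2.02 × 9.73×10⁻⁴ × 45 = 0.0884 L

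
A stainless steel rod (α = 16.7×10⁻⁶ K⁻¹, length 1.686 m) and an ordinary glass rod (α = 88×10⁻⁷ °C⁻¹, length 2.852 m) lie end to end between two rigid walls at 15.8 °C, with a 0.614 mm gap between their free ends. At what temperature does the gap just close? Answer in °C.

Gap closes when ΔL₁ + ΔL₂ = 0.614 mm = 6.14×10⁻⁴ m
(α₁L₁ + α₂L₂)ΔT = g
α₁L₁ + α₂L₂ = 16.7×10⁻⁶×1.686 + 88×10⁻⁷×2.852 = 5.32538×10⁻⁵ m/K
ΔT = 6.14×10⁻⁴ / 5.32538×10⁻⁵ = 11.530 K
T = 15.8 + 11.530 = 27.330 °C

T = 27.3 °C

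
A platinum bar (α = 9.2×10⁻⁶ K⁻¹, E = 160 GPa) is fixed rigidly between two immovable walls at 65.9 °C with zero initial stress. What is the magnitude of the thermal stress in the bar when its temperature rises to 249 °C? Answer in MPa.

Fully constrained: the free strain ε = αΔT is blocked, so σ = Eε = EαΔT.
|ΔT| = 183.1 K
σ = 160×10⁹ × 9.2×10⁻⁶ × 183.1 = 2.70×10⁸ Pa

σ = 270 MPa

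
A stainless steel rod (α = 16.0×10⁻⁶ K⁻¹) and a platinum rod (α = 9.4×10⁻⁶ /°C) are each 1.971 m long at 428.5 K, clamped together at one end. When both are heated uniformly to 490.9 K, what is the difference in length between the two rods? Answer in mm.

ΔT = 62.4 K
stainless steel: ΔL = 16.0×10⁻⁶ × 1.971 m × 62.4 = 1.9678×10⁻³ m = 1.9678 mm
platinum: ΔL = 9.4×10⁻⁶ × 1.971 m × 62.4 = 1.1561×10⁻³ m = 1.1561 mm
difference = 1.9678 − 1.1561 = 0.8117 mm

0.812 mm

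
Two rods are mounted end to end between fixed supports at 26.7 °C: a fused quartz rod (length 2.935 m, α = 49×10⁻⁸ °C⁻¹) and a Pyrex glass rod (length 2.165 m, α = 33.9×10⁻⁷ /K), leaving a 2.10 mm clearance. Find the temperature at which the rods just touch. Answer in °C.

α₁L₁ = 1.43815×10⁻⁶ m/K, α₂L₂ = 7.33935×10⁻⁶ m/K → total 8.7775×10⁻⁶ m/K
ΔT = g/(α₁L₁+α₂L₂) = 2.10×10⁻³ / 8.7775×10⁻⁶ = 239.25 K
T = 26.7 + 239.25 = 265.95 °C

T = 266 °C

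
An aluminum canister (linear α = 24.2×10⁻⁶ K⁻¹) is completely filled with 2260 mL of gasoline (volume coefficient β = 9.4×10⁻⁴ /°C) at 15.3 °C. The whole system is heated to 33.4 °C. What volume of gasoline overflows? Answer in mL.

The canister also expands: β_container ≈ 3α = 7.26×10⁻⁵ /K
Net overflow = V₀(β_liq − 3α_cont)ΔT
β − 3α = 9.40×10⁻⁴ − 7.26×10⁻⁵ = 8.674×10⁻⁴ /K; ΔT = 18.1 K
ΔV = 2260 × 8.674×10⁻⁴ × 18.1 = 35.5 mL

35.5 mL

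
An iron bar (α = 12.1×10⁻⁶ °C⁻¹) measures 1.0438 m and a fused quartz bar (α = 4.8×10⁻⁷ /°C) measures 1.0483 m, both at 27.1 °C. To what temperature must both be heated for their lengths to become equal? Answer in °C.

T = 398.2 °C

Equal length when α₁L₁ΔT − α₂L₂ΔT = L₂ − L₁ = 4.50×10⁻³ m
α₁L₁ = 1.262998×10⁻⁵, α₂L₂ = 5.03184×10⁻⁷ → Δ(αL) = 1.2126796×10⁻⁵ m/K
ΔT = 4.50×10⁻³ / 1.2126796×10⁻⁵ = 371.079 K, so T = 27.1 + 371.079 = 398.179 °C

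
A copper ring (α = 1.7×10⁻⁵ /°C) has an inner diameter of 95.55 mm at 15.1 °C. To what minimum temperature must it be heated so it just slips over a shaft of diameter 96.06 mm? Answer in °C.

Required Δd = 96.06 − 95.55 = 0.51 mm
Δd = αd₀ΔT ⇒ ΔT = Δd/(αd₀) = 0.51 / (1.7×10⁻⁵ × 95.55) = 313.97 K
T_min = 15.1 + 313.97 = 329.07 °C

T = 329 °C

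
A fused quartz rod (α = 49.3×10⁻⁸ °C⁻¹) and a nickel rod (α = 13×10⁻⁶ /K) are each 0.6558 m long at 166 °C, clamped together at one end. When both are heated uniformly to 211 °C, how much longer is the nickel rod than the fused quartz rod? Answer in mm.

ΔT = 45 K
fused quartz: ΔL = 49.3×10⁻⁸ × 0.6558 m × 45 = 1.4549×10⁻⁵ m = 0.014549 mm
nickel: ΔL = 13×10⁻⁶ × 0.6558 m × 45 = 3.8364×10⁻⁴ m = 0.38364 mm
difference = 0.38364 − 0.014549 = 0.369091 mm

0.369 mm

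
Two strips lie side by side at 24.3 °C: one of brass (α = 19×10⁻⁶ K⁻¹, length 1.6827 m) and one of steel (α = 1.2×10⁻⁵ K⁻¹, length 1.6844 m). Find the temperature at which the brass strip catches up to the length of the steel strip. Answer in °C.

T = 168.9 °C

Equal length when α₁L₁ΔT − α₂L₂ΔT = L₂ − L₁ = 1.70×10⁻³ m
α₁L₁ = 3.19713×10⁻⁵, α₂L₂ = 2.02128×10⁻⁵ → Δ(αL) = 1.17585×10⁻⁵ m/K
ΔT = 1.70×10⁻³ / 1.17585×10⁻⁵ = 144.576 K, so T = 24.3 + 144.576 = 168.876 °C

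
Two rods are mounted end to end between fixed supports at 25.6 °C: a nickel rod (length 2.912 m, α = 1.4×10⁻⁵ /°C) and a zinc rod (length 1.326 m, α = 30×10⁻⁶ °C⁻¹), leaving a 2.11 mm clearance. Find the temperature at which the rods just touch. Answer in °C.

α₁L₁ = 4.0768×10⁻⁵ m/K, α₂L₂ = 3.978×10⁻⁵ m/K → total 8.0548×10⁻⁵ m/K
ΔT = g/(α₁L₁+α₂L₂) = 2.11×10⁻³ / 8.0548×10⁻⁵ = 26.196 K
T = 25.6 + 26.196 = 51.796 °C

T = 51.8 °C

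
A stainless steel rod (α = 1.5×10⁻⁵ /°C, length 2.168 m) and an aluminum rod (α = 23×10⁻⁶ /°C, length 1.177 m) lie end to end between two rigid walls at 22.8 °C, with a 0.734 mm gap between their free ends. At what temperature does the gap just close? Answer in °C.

Gap closes when ΔL₁ + ΔL₂ = 0.734 mm = 7.34×10⁻⁴ m
(α₁L₁ + α₂L₂)ΔT = g
α₁L₁ + α₂L₂ = 1.5×10⁻⁵×2.168 + 23×10⁻⁶×1.177 = 5.9591×10⁻⁵ m/K
ΔT = 7.34×10⁻⁴ / 5.9591×10⁻⁵ = 12.317 K
T = 22.8 + 12.317 = 35.117 °C

T = 35.1 °C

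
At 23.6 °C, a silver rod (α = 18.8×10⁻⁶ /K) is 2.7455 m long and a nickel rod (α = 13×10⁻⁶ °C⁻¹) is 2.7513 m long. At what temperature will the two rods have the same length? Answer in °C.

T = 389.6 °C

Equal length when α₁L₁ΔT − α₂L₂ΔT = L₂ − L₁ = 5.80×10⁻³ m
α₁L₁ = 5.16154×10⁻⁵, α₂L₂ = 3.57669×10⁻⁵ → Δ(αL) = 1.58485×10⁻⁵ m/K
ΔT = 5.80×10⁻³ / 1.58485×10⁻⁵ = 365.965 K, so T = 23.6 + 365.965 = 389.565 °C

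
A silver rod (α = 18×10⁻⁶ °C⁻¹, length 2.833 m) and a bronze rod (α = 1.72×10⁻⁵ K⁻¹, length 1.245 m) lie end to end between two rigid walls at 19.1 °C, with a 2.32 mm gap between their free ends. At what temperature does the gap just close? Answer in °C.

T = 51.1 °C

α₁L₁ = 5.0994×10⁻⁵ m/K, α₂L₂ = 2.1414×10⁻⁵ m/K → total 7.2408×10⁻⁵ m/K
ΔT = g/(α₁L₁+α₂L₂) = 2.32×10⁻³ / 7.2408×10⁻⁵ = 32.041 K
T = 19.1 + 32.041 = 51.141 °C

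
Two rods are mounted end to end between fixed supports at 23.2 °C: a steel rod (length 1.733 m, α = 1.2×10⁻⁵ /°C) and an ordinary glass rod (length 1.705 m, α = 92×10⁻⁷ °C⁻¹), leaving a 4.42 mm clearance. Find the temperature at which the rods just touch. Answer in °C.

T = 144 °C

Gap closes when ΔL₁ + ΔL₂ = 4.42 mm = 4.42×10⁻³ m
(α₁L₁ + α₂L₂)ΔT = g
α₁L₁ + α₂L₂ = 1.2×10⁻⁵×1.733 + 92×10⁻⁷×1.705 = 3.6482×10⁻⁵ m/K
ΔT = 4.42×10⁻³ / 3.6482×10⁻⁵ = 121.16 K
T = 23.2 + 121.16 = 144.36 °C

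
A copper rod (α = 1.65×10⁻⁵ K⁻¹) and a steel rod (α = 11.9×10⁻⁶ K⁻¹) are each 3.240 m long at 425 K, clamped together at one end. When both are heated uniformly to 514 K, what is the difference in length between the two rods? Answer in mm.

ΔT = 89 K
copper: ΔL = 1.65×10⁻⁵ × 3.240 m × 89 = 4.7579×10⁻³ m = 4.7579 mm
steel: ΔL = 11.9×10⁻⁶ × 3.240 m × 89 = 3.4315×10⁻³ m = 3.4315 mm
difference = 4.7579 − 3.4315 = 1.3264 mm

1.33 mm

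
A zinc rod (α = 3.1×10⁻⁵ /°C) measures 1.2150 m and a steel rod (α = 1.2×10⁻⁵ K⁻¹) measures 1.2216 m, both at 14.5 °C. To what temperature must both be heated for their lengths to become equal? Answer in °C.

T = 301.4 °C

Equal length when α₁L₁ΔT − α₂L₂ΔT = L₂ − L₁ = 6.60×10⁻³ m
α₁L₁ = 3.7665×10⁻⁵, α₂L₂ = 1.46592×10⁻⁵ → Δ(αL) = 2.30058×10⁻⁵ m/K
ΔT = 6.60×10⁻³ / 2.30058×10⁻⁵ = 286.884 K, so T = 14.5 + 286.884 = 301.384 °C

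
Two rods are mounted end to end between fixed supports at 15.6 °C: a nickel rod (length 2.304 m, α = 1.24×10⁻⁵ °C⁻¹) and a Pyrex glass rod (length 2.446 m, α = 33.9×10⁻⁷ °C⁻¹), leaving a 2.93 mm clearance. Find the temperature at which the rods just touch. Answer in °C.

Gap closes when ΔL₁ + ΔL₂ = 2.93 mm = 2.93×10⁻³ m
(α₁L₁ + α₂L₂)ΔT = g
α₁L₁ + α₂L₂ = 1.24×10⁻⁵×2.304 + 33.9×10⁻⁷×2.446 = 3.686154×10⁻⁵ m/K
ΔT = 2.93×10⁻³ / 3.686154×10⁻⁵ = 79.487 K
T = 15.6 + 79.487 = 95.087 °C

T = 95.1 °C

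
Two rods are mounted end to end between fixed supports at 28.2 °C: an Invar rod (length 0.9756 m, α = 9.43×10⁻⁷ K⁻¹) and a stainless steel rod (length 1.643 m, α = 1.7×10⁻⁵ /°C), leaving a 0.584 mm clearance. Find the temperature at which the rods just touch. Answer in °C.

Gap closes when ΔL₁ + ΔL₂ = 0.584 mm = 5.84×10⁻⁴ m
(α₁L₁ + α₂L₂)ΔT = g
α₁L₁ + α₂L₂ = 9.43×10⁻⁷×0.9756 + 1.7×10⁻⁵×1.643 = 2.88509908×10⁻⁵ m/K
ΔT = 5.84×10⁻⁴ / 2.88509908×10⁻⁵ = 20.242 K
T = 28.2 + 20.242 = 48.442 °C

T = 48.4 °C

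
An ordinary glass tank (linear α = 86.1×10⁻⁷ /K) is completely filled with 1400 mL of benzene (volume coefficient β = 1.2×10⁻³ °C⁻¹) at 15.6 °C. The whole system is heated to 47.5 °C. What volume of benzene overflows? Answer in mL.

The tank also expands: β_container ≈ 3α = 2.583×10⁻⁵ /K
Net overflow = V₀(β_liq − 3α_cont)ΔT
β − 3α = 1.20×10⁻³ − 2.583×10⁻⁵ = 1.17417×10⁻³ /K; ΔT = 31.9 K
ΔV = 1400 × 1.17417×10⁻³ × 31.9 = 52.4 mL

52.4 mL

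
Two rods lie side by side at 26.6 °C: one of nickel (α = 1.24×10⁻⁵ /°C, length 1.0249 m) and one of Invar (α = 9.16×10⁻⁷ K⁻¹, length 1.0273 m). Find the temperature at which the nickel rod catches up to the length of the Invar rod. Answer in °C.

Equal length when α₁L₁ΔT − α₂L₂ΔT = L₂ − L₁ = 2.40×10⁻³ m
α₁L₁ = 1.270876×10⁻⁵, α₂L₂ = 9.410068×10⁻⁷ → Δ(αL) = 1.17677532×10⁻⁵ m/K
ΔT = 2.40×10⁻³ / 1.17677532×10⁻⁵ = 203.947 K, so T = 26.6 + 203.947 = 230.547 °C

T = 230.5 °C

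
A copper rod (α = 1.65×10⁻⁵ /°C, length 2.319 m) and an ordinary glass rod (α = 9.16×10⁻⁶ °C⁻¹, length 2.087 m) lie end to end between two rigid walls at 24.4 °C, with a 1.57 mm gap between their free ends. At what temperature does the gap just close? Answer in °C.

Gap closes when ΔL₁ + ΔL₂ = 1.57 mm = 1.57×10⁻³ m
(α₁L₁ + α₂L₂)ΔT = g
α₁L₁ + α₂L₂ = 1.65×10⁻⁵×2.319 + 9.16×10⁻⁶×2.087 = 5.738042×10⁻⁵ m/K
ΔT = 1.57×10⁻³ / 5.738042×10⁻⁵ = 27.361 K
T = 24.4 + 27.361 = 51.761 °C

T = 51.8 °C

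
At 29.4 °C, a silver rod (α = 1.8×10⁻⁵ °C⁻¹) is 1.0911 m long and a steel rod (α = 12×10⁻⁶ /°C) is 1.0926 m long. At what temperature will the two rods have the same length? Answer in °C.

T = 259.2 °C

Equal length when α₁L₁ΔT − α₂L₂ΔT = L₂ − L₁ = 1.50×10⁻³ m
α₁L₁ = 1.96398×10⁻⁵, α₂L₂ = 1.31112×10⁻⁵ → Δ(αL) = 6.5286×10⁻⁶ m/K
ΔT = 1.50×10⁻³ / 6.5286×10⁻⁶ = 229.758 K, so T = 29.4 + 229.758 = 259.158 °C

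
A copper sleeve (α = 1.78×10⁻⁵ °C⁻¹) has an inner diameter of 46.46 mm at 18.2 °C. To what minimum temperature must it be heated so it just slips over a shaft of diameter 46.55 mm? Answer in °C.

Required Δd = 46.55 − 46.46 = 0.09 mm
Δd = αd₀ΔT ⇒ ΔT = Δd/(αd₀) = 0.09 / (1.78×10⁻⁵ × 46.46) = 108.83 K
T_min = 18.2 + 108.83 = 127.03 °C

T = 127 °C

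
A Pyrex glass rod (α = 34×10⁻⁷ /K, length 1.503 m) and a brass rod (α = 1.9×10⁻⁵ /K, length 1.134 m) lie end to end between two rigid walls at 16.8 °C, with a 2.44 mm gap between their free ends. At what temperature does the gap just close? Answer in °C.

α₁L₁ = 5.1102×10⁻⁶ m/K, α₂L₂ = 2.1546×10⁻⁵ m/K → total 2.66562×10⁻⁵ m/K
ΔT = g/(α₁L₁+α₂L₂) = 2.44×10⁻³ / 2.66562×10⁻⁵ = 91.54 K
T = 16.8 + 91.54 = 108.34 °C

T = 108 °C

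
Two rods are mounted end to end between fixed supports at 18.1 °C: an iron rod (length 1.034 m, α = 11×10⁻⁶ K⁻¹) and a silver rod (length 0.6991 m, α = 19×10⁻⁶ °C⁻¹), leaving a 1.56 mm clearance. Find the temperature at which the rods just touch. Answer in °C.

α₁L₁ = 1.1374×10⁻⁵ m/K, α₂L₂ = 1.32829×10⁻⁵ m/K → total 2.46569×10⁻⁵ m/K
ΔT = g/(α₁L₁+α₂L₂) = 1.56×10⁻³ / 2.46569×10⁻⁵ = 63.268 K
T = 18.1 + 63.268 = 81.368 °C

T = 81.4 °C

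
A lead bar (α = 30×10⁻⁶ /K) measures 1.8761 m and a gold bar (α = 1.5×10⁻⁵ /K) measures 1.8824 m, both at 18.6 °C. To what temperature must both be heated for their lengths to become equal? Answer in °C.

T = 243.2 °C

L₁(1 + α₁ΔT) = L₂(1 + α₂ΔT) ⇒ ΔT = (L₂ − L₁)/(α₁L₁ − α₂L₂)
L₂ − L₁ = 1.8824 − 1.8761 = 6.30×10⁻³ m
α₁L₁ − α₂L₂ = 30×10⁻⁶×1.8761 − 1.5×10⁻⁵×1.8824 = 2.8047×10⁻⁵ m/K
ΔT = 6.30×10⁻³ / 2.8047×10⁻⁵ = 224.623 K
T = 18.6 + 224.623 = 243.223 °C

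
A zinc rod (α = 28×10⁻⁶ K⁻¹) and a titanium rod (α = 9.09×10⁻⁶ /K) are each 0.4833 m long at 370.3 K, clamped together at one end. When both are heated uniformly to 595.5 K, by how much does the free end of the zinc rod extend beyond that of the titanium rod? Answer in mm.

2.06 mm

ΔT = 225.2 K
zinc: ΔL = 28×10⁻⁶ × 0.4833 m × 225.2 = 3.0475×10⁻³ m = 3.0475 mm
titanium: ΔL = 9.09×10⁻⁶ × 0.4833 m × 225.2 = 9.8935×10⁻⁴ m = 0.98935 mm
difference = 3.0475 − 0.98935 = 2.05815 mm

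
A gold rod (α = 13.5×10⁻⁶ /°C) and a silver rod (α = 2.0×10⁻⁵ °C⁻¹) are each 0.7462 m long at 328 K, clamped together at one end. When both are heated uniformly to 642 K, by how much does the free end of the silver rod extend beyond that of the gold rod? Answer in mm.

ΔT = 314 K
gold: ΔL = 13.5×10⁻⁶ × 0.7462 m × 314 = 3.1631×10⁻³ m = 3.1631 mm
silver: ΔL = 2.0×10⁻⁵ × 0.7462 m × 314 = 4.6861×10⁻³ m = 4.6861 mm
difference = 4.6861 − 3.1631 = 1.5230 mm

1.52 mm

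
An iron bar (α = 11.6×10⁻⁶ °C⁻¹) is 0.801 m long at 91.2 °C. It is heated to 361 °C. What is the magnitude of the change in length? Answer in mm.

|ΔT| = |361 − 91.2| = 269.8 K
ΔL = αL₀ΔT = (11.6×10⁻⁶)(0.801)(269.8) = 2.51×10⁻³ m

ΔL = 2.51 mm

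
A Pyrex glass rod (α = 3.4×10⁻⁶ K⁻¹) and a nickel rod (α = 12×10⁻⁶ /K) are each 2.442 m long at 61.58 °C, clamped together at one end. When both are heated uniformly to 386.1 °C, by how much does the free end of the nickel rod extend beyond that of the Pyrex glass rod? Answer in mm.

6.82 mm

ΔT = 324.52 K
Pyrex glass: ΔL = 3.4×10⁻⁶ × 2.442 m × 324.52 = 2.6944×10⁻³ m = 2.6944 mm
nickel: ΔL = 12×10⁻⁶ × 2.442 m × 324.52 = 9.5097×10⁻³ m = 9.5097 mm
difference = 9.5097 − 2.6944 = 6.8153 mm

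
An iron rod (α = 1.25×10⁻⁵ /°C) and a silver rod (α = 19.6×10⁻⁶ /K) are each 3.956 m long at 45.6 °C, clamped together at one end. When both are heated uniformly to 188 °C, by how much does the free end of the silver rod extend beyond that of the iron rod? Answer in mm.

ΔT = 142.4 K
iron: ΔL = 1.25×10⁻⁵ × 3.956 m × 142.4 = 7.0417×10⁻³ m = 7.0417 mm
silver: ΔL = 19.6×10⁻⁶ × 3.956 m × 142.4 = 1.1041×10⁻² m = 11.041 mm
difference = 11.041 − 7.0417 = 3.9993 mm

4.00 mm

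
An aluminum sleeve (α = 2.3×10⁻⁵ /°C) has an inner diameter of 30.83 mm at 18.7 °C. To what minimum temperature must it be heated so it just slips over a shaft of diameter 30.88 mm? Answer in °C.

Required Δd = 30.88 − 30.83 = 0.05 mm
Δd = αd₀ΔT ⇒ ΔT = Δd/(αd₀) = 0.05 / (2.3×10⁻⁵ × 30.83) = 70.513 K
T_min = 18.7 + 70.513 = 89.213 °C

T = 89.2 °C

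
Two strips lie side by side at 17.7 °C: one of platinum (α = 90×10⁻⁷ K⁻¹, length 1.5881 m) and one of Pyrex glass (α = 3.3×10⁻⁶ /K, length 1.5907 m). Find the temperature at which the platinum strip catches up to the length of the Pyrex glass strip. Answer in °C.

L₁(1 + α₁ΔT) = L₂(1 + α₂ΔT) ⇒ ΔT = (L₂ − L₁)/(α₁L₁ − α₂L₂)
L₂ − L₁ = 1.5907 − 1.5881 = 2.60×10⁻³ m
α₁L₁ − α₂L₂ = 90×10⁻⁷×1.5881 − 3.3×10⁻⁶×1.5907 = 9.04359×10⁻⁶ m/K
ΔT = 2.60×10⁻³ / 9.04359×10⁻⁶ = 287.496 K
T = 17.7 + 287.496 = 305.196 °C

T = 305.2 °C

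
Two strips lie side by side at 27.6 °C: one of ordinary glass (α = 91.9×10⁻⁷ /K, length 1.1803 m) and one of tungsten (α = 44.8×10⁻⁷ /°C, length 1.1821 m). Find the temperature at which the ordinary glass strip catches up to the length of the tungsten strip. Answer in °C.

T = 351.9 °C

Equal length when α₁L₁ΔT − α₂L₂ΔT = L₂ − L₁ = 1.80×10⁻³ m
α₁L₁ = 1.0846957×10⁻⁵, α₂L₂ = 5.295808×10⁻⁶ → Δ(αL) = 5.551149×10⁻⁶ m/K
ΔT = 1.80×10⁻³ / 5.551149×10⁻⁶ = 324.257 K, so T = 27.6 + 324.257 = 351.857 °C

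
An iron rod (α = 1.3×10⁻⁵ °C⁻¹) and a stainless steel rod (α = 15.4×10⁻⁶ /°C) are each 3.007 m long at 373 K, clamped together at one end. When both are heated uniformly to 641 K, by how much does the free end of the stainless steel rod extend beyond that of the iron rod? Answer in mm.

1.93 mm

ΔT = 268 K
iron: ΔL = 1.3×10⁻⁵ × 3.007 m × 268 = 1.0476×10⁻² m = 10.476 mm
stainless steel: ΔL = 15.4×10⁻⁶ × 3.007 m × 268 = 1.2410×10⁻² m = 12.410 mm
difference = 12.410 − 10.476 = 1.934 mm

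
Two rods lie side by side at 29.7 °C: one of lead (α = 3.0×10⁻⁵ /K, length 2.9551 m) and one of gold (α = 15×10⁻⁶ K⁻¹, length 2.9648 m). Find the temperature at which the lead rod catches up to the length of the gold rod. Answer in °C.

T = 249.3 °C

L₁(1 + α₁ΔT) = L₂(1 + α₂ΔT) ⇒ ΔT = (L₂ − L₁)/(α₁L₁ − α₂L₂)
L₂ − L₁ = 2.9648 − 2.9551 = 9.70×10⁻³ m
α₁L₁ − α₂L₂ = 3.0×10⁻⁵×2.9551 − 15×10⁻⁶×2.9648 = 4.4181×10⁻⁵ m/K
ΔT = 9.70×10⁻³ / 4.4181×10⁻⁵ = 219.551 K
T = 29.7 + 219.551 = 249.251 °C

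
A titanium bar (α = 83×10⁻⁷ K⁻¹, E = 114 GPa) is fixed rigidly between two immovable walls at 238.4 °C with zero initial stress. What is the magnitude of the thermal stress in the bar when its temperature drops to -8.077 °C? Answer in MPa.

Fully constrained: the free strain ε = αΔT is blocked, so σ = Eε = EαΔT.
|ΔT| = 246.477 K
σ = 114×10⁹ × 83×10⁻⁷ × 246.477 = 2.33×10⁸ Pa

σ = 233 MPa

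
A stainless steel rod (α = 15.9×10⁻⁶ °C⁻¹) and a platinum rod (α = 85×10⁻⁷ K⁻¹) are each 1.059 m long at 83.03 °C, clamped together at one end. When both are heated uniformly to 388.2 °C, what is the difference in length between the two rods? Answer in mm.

2.39 mm

ΔT = 305.17 K
stainless steel: ΔL = 15.9×10⁻⁶ × 1.059 m × 305.17 = 5.1385×10⁻³ m = 5.1385 mm
platinum: ΔL = 85×10⁻⁷ × 1.059 m × 305.17 = 2.7470×10⁻³ m = 2.7470 mm
difference = 5.1385 − 2.7470 = 2.3915 mm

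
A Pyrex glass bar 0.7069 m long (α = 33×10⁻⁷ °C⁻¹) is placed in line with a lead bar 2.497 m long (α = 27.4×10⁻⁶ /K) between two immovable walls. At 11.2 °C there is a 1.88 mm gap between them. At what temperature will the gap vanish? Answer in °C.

T = 37.8 °C

α₁L₁ = 2.33277×10⁻⁶ m/K, α₂L₂ = 6.84178×10⁻⁵ m/K → total 7.075057×10⁻⁵ m/K
ΔT = g/(α₁L₁+α₂L₂) = 1.88×10⁻³ / 7.075057×10⁻⁵ = 26.572 K
T = 11.2 + 26.572 = 37.772 °C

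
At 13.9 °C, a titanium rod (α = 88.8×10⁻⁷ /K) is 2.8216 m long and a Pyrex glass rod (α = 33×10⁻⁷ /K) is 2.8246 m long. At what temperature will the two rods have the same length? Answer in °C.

T = 204.6 °C

Equal length when α₁L₁ΔT − α₂L₂ΔT = L₂ − L₁ = 3.00×10⁻³ m
α₁L₁ = 2.5055808×10⁻⁵, α₂L₂ = 9.32118×10⁻⁶ → Δ(αL) = 1.5734628×10⁻⁵ m/K
ΔT = 3.00×10⁻³ / 1.5734628×10⁻⁵ = 190.662 K, so T = 13.9 + 190.662 = 204.562 °C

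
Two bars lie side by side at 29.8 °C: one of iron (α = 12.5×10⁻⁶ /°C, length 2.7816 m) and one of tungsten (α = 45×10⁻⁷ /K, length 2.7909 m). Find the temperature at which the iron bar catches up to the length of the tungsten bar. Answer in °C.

T = 448.5 °C

Equal length when α₁L₁ΔT − α₂L₂ΔT = L₂ − L₁ = 9.30×10⁻³ m
α₁L₁ = 3.477×10⁻⁵, α₂L₂ = 1.255905×10⁻⁵ → Δ(αL) = 2.221095×10⁻⁵ m/K
ΔT = 9.30×10⁻³ / 2.221095×10⁻⁵ = 418.712 K, so T = 29.8 + 418.712 = 448.512 °C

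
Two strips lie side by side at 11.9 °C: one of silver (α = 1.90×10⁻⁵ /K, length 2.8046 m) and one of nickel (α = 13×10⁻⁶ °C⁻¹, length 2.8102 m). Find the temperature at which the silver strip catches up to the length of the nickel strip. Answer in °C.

T = 346.1 °C

Equal length when α₁L₁ΔT − α₂L₂ΔT = L₂ − L₁ = 5.60×10⁻³ m
α₁L₁ = 5.32874×10⁻⁵, α₂L₂ = 3.65326×10⁻⁵ → Δ(αL) = 1.67548×10⁻⁵ m/K
ΔT = 5.60×10⁻³ / 1.67548×10⁻⁵ = 334.233 K, so T = 11.9 + 334.233 = 346.133 °C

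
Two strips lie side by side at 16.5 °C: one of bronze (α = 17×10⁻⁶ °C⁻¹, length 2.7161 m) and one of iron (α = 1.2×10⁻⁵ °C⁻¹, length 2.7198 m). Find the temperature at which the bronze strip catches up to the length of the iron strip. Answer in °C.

T = 289.8 °C

L₁(1 + α₁ΔT) = L₂(1 + α₂ΔT) ⇒ ΔT = (L₂ − L₁)/(α₁L₁ − α₂L₂)
L₂ − L₁ = 2.7198 − 2.7161 = 3.70×10⁻³ m
α₁L₁ − α₂L₂ = 17×10⁻⁶×2.7161 − 1.2×10⁻⁵×2.7198 = 1.35361×10⁻⁵ m/K
ΔT = 3.70×10⁻³ / 1.35361×10⁻⁵ = 273.343 K
T = 16.5 + 273.343 = 289.843 °C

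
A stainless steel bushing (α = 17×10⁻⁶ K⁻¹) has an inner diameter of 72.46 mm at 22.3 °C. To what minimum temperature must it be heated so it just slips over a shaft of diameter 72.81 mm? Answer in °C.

T = 306 °C

Required Δd = 72.81 − 72.46 = 0.35 mm
Δd = αd₀ΔT ⇒ ΔT = Δd/(αd₀) = 0.35 / (17×10⁻⁶ × 72.46) = 284.13 K
T_min = 22.3 + 284.13 = 306.43 °C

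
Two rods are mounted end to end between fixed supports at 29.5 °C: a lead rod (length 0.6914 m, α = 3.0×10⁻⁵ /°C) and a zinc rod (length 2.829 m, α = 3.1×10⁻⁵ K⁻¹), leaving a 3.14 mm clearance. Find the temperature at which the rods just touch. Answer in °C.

Gap closes when ΔL₁ + ΔL₂ = 3.14 mm = 3.14×10⁻³ m
(α₁L₁ + α₂L₂)ΔT = g
α₁L₁ + α₂L₂ = 3.0×10⁻⁵×0.6914 + 3.1×10⁻⁵×2.829 = 1.08441×10⁻⁴ m/K
ΔT = 3.14×10⁻³ / 1.08441×10⁻⁴ = 28.956 K
T = 29.5 + 28.956 = 58.456 °C

T = 58.5 °C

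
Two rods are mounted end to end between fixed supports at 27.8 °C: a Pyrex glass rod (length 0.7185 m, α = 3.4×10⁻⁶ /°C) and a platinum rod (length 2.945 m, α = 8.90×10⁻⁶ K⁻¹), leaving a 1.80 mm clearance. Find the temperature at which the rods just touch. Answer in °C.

T = 90.6 °C

Gap closes when ΔL₁ + ΔL₂ = 1.80 mm = 1.80×10⁻³ m
(α₁L₁ + α₂L₂)ΔT = g
α₁L₁ + α₂L₂ = 3.4×10⁻⁶×0.7185 + 8.90×10⁻⁶×2.945 = 2.86534×10⁻⁵ m/K
ΔT = 1.80×10⁻³ / 2.86534×10⁻⁵ = 62.820 K
T = 27.8 + 62.820 = 90.620 °C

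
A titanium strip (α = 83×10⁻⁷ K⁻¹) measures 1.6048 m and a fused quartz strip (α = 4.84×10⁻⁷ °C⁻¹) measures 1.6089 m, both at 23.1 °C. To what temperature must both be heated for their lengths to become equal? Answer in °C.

T = 350.0 °C

Equal length when α₁L₁ΔT − α₂L₂ΔT = L₂ − L₁ = 4.10×10⁻³ m
α₁L₁ = 1.331984×10⁻⁵, α₂L₂ = 7.787076×10⁻⁷ → Δ(αL) = 1.25411324×10⁻⁵ m/K
ΔT = 4.10×10⁻³ / 1.25411324×10⁻⁵ = 326.924 K, so T = 23.1 + 326.924 = 350.024 °C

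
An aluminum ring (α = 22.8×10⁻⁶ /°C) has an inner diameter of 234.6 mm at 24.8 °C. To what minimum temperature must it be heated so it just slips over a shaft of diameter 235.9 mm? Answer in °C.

T = 268 °C

Required Δd = 235.9 − 234.6 = 1.3 mm
Δd = αd₀ΔT ⇒ ΔT = Δd/(αd₀) = 1.3 / (22.8×10⁻⁶ × 234.6) = 243.04 K
T_min = 24.8 + 243.04 = 267.84 °C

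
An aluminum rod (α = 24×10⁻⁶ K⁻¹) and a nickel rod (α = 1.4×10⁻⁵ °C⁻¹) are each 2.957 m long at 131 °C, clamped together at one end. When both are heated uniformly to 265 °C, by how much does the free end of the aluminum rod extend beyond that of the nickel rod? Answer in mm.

ΔT = 134 K
aluminum: ΔL = 24×10⁻⁶ × 2.957 m × 134 = 9.5097×10⁻³ m = 9.5097 mm
nickel: ΔL = 1.4×10⁻⁵ × 2.957 m × 134 = 5.5473×10⁻³ m = 5.5473 mm
difference = 9.5097 − 5.5473 = 3.9624 mm

3.96 mm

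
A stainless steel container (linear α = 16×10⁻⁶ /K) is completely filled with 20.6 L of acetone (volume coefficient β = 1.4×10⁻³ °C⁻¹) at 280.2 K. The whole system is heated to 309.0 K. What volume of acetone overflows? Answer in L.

The container also expands: β_container ≈ 3α = 4.8×10⁻⁵ /K
Net overflow = V₀(β_liq − 3α_cont)ΔT
β − 3α = 1.40×10⁻³ − 4.8×10⁻⁵ = 1.352×10⁻³ /K; ΔT = 28.8 K
ΔV = 20.6 × 1.352×10⁻³ × 28.8 = 0.802 L

0.802 L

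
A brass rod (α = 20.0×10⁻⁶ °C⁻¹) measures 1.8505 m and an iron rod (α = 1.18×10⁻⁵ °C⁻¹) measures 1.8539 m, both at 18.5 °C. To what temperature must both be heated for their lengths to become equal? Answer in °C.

T = 243.2 °C

L₁(1 + α₁ΔT) = L₂(1 + α₂ΔT) ⇒ ΔT = (L₂ − L₁)/(α₁L₁ − α₂L₂)
L₂ − L₁ = 1.8539 − 1.8505 = 3.40×10⁻³ m
α₁L₁ − α₂L₂ = 20.0×10⁻⁶×1.8505 − 1.18×10⁻⁵×1.8539 = 1.513398×10⁻⁵ m/K
ΔT = 3.40×10⁻³ / 1.513398×10⁻⁵ = 224.660 K
T = 18.5 + 224.660 = 243.160 °C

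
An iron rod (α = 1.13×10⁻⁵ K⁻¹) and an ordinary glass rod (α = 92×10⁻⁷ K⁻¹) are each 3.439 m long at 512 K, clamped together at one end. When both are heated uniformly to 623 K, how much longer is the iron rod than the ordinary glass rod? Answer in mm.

ΔT = 111 K
iron: ΔL = 1.13×10⁻⁵ × 3.439 m × 111 = 4.3135×10⁻³ m = 4.3135 mm
ordinary glass: ΔL = 92×10⁻⁷ × 3.439 m × 111 = 3.5119×10⁻³ m = 3.5119 mm
difference = 4.3135 − 3.5119 = 0.8016 mm

0.802 mm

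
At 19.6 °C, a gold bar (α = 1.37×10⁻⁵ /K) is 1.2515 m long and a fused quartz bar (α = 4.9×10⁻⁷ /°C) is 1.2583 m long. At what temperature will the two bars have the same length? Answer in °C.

T = 431.0 °C

Equal length when α₁L₁ΔT − α₂L₂ΔT = L₂ − L₁ = 6.80×10⁻³ m
α₁L₁ = 1.714555×10⁻⁵, α₂L₂ = 6.16567×10⁻⁷ → Δ(αL) = 1.6528983×10⁻⁵ m/K
ΔT = 6.80×10⁻³ / 1.6528983×10⁻⁵ = 411.399 K, so T = 19.6 + 411.399 = 430.999 °C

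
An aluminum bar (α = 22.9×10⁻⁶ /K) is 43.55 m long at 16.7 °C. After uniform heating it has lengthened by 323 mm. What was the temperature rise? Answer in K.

ΔT = 324 K

ΔL = αL₀ΔT ⇒ ΔT = ΔL / (αL₀)
ΔT = 323×10⁻³ m / (22.9×10⁻⁶ × 43.55 m) = 323.88 K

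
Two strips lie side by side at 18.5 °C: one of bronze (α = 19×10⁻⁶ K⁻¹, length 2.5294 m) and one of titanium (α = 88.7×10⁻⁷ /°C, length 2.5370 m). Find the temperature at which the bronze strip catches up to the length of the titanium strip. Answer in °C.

L₁(1 + α₁ΔT) = L₂(1 + α₂ΔT) ⇒ ΔT = (L₂ − L₁)/(α₁L₁ − α₂L₂)
L₂ − L₁ = 2.5370 − 2.5294 = 7.60×10⁻³ m
α₁L₁ − α₂L₂ = 19×10⁻⁶×2.5294 − 88.7×10⁻⁷×2.5370 = 2.555541×10⁻⁵ m/K
ΔT = 7.60×10⁻³ / 2.555541×10⁻⁵ = 297.393 K
T = 18.5 + 297.393 = 315.893 °C

T = 315.9 °C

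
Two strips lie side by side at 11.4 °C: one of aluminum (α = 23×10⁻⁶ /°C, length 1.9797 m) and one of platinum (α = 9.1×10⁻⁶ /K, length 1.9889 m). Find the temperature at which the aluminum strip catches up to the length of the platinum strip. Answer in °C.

L₁(1 + α₁ΔT) = L₂(1 + α₂ΔT) ⇒ ΔT = (L₂ − L₁)/(α₁L₁ − α₂L₂)
L₂ − L₁ = 1.9889 − 1.9797 = 9.20×10⁻³ m
α₁L₁ − α₂L₂ = 23×10⁻⁶×1.9797 − 9.1×10⁻⁶×1.9889 = 2.743411×10⁻⁵ m/K
ΔT = 9.20×10⁻³ / 2.743411×10⁻⁵ = 335.349 K
T = 11.4 + 335.349 = 346.749 °C

T = 346.7 °C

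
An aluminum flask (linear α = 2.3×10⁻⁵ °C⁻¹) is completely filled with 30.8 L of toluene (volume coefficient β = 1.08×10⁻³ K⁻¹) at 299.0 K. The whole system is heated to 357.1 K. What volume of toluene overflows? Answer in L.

The flask also expands: β_container ≈ 3α = 6.9×10⁻⁵ /K
Net overflow = V₀(β_liq − 3α_cont)ΔT
β − 3α = 1.08×10⁻³ − 6.9×10⁻⁵ = 1.011×10⁻³ /K; ΔT = 58.1 K
ΔV = 30.8 × 1.011×10⁻³ × 58.1 = 1.81 L

1.81 L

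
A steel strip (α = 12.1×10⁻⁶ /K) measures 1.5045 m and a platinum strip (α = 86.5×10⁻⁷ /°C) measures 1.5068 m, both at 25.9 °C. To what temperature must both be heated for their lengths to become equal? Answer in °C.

L₁(1 + α₁ΔT) = L₂(1 + α₂ΔT) ⇒ ΔT = (L₂ − L₁)/(α₁L₁ − α₂L₂)
L₂ − L₁ = 1.5068 − 1.5045 = 2.30×10⁻³ m
α₁L₁ − α₂L₂ = 12.1×10⁻⁶×1.5045 − 86.5×10⁻⁷×1.5068 = 5.17063×10⁻⁶ m/K
ΔT = 2.30×10⁻³ / 5.17063×10⁻⁶ = 444.820 K
T = 25.9 + 444.820 = 470.720 °C

T = 470.7 °C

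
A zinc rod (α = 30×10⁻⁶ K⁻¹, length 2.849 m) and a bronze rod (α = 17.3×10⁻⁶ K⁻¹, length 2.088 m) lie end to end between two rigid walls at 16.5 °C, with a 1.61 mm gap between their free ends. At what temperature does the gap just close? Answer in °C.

Gap closes when ΔL₁ + ΔL₂ = 1.61 mm = 1.61×10⁻³ m
(α₁L₁ + α₂L₂)ΔT = g
α₁L₁ + α₂L₂ = 30×10⁻⁶×2.849 + 17.3×10⁻⁶×2.088 = 1.215924×10⁻⁴ m/K
ΔT = 1.61×10⁻³ / 1.215924×10⁻⁴ = 13.241 K
T = 16.5 + 13.241 = 29.741 °C

T = 29.7 °C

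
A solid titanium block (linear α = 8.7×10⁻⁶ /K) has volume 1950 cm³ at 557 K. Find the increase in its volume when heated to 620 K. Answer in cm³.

ΔV = 3.21 cm³

Isotropic solid: β ≈ 3α = 2.6×10⁻⁵ /K; ΔT = 63 K
ΔV = 3αV₀ΔT = 3(8.7×10⁻⁶)(1950)(63) = 3.21 cm³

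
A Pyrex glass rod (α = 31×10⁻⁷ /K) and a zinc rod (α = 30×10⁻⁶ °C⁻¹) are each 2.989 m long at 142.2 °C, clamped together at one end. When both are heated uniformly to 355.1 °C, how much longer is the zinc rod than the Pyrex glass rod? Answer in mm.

ΔT = 212.9 K
Pyrex glass: ΔL = 31×10⁻⁷ × 2.989 m × 212.9 = 1.9727×10⁻³ m = 1.9727 mm
zinc: ΔL = 30×10⁻⁶ × 2.989 m × 212.9 = 1.9091×10⁻² m = 19.091 mm
difference = 19.091 − 1.9727 = 17.1183 mm

17.1 mm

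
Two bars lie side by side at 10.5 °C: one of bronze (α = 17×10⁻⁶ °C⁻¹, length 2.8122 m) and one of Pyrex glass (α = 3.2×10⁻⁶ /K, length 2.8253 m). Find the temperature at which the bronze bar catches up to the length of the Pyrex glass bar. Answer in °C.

T = 348.4 °C

Equal length when α₁L₁ΔT − α₂L₂ΔT = L₂ − L₁ = 1.31×10⁻² m
α₁L₁ = 4.78074×10⁻⁵, α₂L₂ = 9.04096×10⁻⁶ → Δ(αL) = 3.876644×10⁻⁵ m/K
ΔT = 1.31×10⁻² / 3.876644×10⁻⁵ = 337.921 K, so T = 10.5 + 337.921 = 348.421 °C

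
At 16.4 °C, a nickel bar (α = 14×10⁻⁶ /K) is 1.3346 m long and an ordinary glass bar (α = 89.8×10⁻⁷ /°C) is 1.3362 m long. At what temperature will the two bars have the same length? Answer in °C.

T = 255.7 °C

L₁(1 + α₁ΔT) = L₂(1 + α₂ΔT) ⇒ ΔT = (L₂ − L₁)/(α₁L₁ − α₂L₂)
L₂ − L₁ = 1.3362 − 1.3346 = 1.60×10⁻³ m
α₁L₁ − α₂L₂ = 14×10⁻⁶×1.3346 − 89.8×10⁻⁷×1.3362 = 6.685324×10⁻⁶ m/K
ΔT = 1.60×10⁻³ / 6.685324×10⁻⁶ = 239.330 K
T = 16.4 + 239.330 = 255.730 °C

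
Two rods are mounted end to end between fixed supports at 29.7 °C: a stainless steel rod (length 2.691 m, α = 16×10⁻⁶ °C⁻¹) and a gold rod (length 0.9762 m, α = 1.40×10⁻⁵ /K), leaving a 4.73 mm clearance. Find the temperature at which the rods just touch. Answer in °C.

Gap closes when ΔL₁ + ΔL₂ = 4.73 mm = 4.73×10⁻³ m
(α₁L₁ + α₂L₂)ΔT = g
α₁L₁ + α₂L₂ = 16×10⁻⁶×2.691 + 1.40×10⁻⁵×0.9762 = 5.67228×10⁻⁵ m/K
ΔT = 4.73×10⁻³ / 5.67228×10⁻⁵ = 83.39 K
T = 29.7 + 83.39 = 113.09 °C

T = 113 °C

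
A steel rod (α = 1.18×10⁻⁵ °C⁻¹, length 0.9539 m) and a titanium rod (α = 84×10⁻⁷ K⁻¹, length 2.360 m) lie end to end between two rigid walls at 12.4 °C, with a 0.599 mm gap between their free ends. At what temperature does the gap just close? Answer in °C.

Gap closes when ΔL₁ + ΔL₂ = 0.599 mm = 5.99×10⁻⁴ m
(α₁L₁ + α₂L₂)ΔT = g
α₁L₁ + α₂L₂ = 1.18×10⁻⁵×0.9539 + 84×10⁻⁷×2.360 = 3.108002×10⁻⁵ m/K
ΔT = 5.99×10⁻⁴ / 3.108002×10⁻⁵ = 19.273 K
T = 12.4 + 19.273 = 31.673 °C

T = 31.7 °C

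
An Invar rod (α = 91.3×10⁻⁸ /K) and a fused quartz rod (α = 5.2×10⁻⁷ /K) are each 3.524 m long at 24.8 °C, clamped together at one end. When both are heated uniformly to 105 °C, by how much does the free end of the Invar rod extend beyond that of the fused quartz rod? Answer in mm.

0.111 mm

ΔT = 80.2 K
Invar: ΔL = 91.3×10⁻⁸ × 3.524 m × 80.2 = 2.5804×10⁻⁴ m = 0.25804 mm
fused quartz: ΔL = 5.2×10⁻⁷ × 3.524 m × 80.2 = 1.4696×10⁻⁴ m = 0.14696 mm
difference = 0.25804 − 0.14696 = 0.11108 mm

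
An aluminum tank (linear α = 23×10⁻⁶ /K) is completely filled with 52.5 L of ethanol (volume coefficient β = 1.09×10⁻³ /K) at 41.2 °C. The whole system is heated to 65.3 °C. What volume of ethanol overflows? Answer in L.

The tank also expands: β_container ≈ 3α = 6.9×10⁻⁵ /K
Net overflow = V₀(β_liq − 3α_cont)ΔT
β − 3α = 1.09×10⁻³ − 6.9×10⁻⁵ = 1.021×10⁻³ /K; ΔT = 24.1 K
ΔV = 52.5 × 1.021×10⁻³ × 24.1 = 1.29 L

1.29 L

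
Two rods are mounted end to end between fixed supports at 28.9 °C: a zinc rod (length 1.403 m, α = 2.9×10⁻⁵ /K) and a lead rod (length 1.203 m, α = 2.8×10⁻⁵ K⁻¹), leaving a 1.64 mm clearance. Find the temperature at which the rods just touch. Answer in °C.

T = 51.0 °C

α₁L₁ = 4.0687×10⁻⁵ m/K, α₂L₂ = 3.3684×10⁻⁵ m/K → total 7.4371×10⁻⁵ m/K
ΔT = g/(α₁L₁+α₂L₂) = 1.64×10⁻³ / 7.4371×10⁻⁵ = 22.052 K
T = 28.9 + 22.052 = 50.952 °C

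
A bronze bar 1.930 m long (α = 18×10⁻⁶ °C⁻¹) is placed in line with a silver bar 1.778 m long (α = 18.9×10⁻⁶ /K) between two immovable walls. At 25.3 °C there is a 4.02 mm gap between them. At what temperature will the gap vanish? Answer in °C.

Gap closes when ΔL₁ + ΔL₂ = 4.02 mm = 4.02×10⁻³ m
(α₁L₁ + α₂L₂)ΔT = g
α₁L₁ + α₂L₂ = 18×10⁻⁶×1.930 + 18.9×10⁻⁶×1.778 = 6.83442×10⁻⁵ m/K
ΔT = 4.02×10⁻³ / 6.83442×10⁻⁵ = 58.820 K
T = 25.3 + 58.820 = 84.120 °C

T = 84.1 °C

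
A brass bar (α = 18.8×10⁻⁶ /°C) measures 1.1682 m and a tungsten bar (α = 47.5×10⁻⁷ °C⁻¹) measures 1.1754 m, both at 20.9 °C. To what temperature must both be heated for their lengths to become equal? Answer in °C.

T = 460.5 °C

Equal length when α₁L₁ΔT − α₂L₂ΔT = L₂ − L₁ = 7.20×10⁻³ m
α₁L₁ = 2.196216×10⁻⁵, α₂L₂ = 5.58315×10⁻⁶ → Δ(αL) = 1.637901×10⁻⁵ m/K
ΔT = 7.20×10⁻³ / 1.637901×10⁻⁵ = 439.587 K, so T = 20.9 + 439.587 = 460.487 °C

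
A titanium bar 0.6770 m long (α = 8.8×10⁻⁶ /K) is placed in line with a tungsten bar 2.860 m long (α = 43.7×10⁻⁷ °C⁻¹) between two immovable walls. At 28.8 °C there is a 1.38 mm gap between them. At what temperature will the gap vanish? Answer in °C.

Gap closes when ΔL₁ + ΔL₂ = 1.38 mm = 1.38×10⁻³ m
(α₁L₁ + α₂L₂)ΔT = g
α₁L₁ + α₂L₂ = 8.8×10⁻⁶×0.6770 + 43.7×10⁻⁷×2.860 = 1.84558×10⁻⁵ m/K
ΔT = 1.38×10⁻³ / 1.84558×10⁻⁵ = 74.77 K
T = 28.8 + 74.77 = 103.57 °C

T = 104 °C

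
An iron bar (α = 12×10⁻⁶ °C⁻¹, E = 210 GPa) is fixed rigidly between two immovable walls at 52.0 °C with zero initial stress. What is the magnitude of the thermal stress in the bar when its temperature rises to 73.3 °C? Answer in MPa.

σ = 53.7 MPa

Fully constrained: the free strain ε = αΔT is blocked, so σ = Eε = EαΔT.
|ΔT| = 21.3 K
σ = 210×10⁹ × 12×10⁻⁶ × 21.3 = 5.37×10⁷ Pa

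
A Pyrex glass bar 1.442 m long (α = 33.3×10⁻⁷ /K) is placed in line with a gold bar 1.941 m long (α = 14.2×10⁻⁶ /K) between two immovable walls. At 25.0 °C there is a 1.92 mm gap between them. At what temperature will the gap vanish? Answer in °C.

Gap closes when ΔL₁ + ΔL₂ = 1.92 mm = 1.92×10⁻³ m
(α₁L₁ + α₂L₂)ΔT = g
α₁L₁ + α₂L₂ = 33.3×10⁻⁷×1.442 + 14.2×10⁻⁶×1.941 = 3.236406×10⁻⁵ m/K
ΔT = 1.92×10⁻³ / 3.236406×10⁻⁵ = 59.325 K
T = 25.0 + 59.325 = 84.325 °C

T = 84.3 °C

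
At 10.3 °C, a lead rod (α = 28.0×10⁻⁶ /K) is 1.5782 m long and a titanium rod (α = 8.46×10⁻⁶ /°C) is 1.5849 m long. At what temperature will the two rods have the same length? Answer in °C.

T = 228.0 °C

L₁(1 + α₁ΔT) = L₂(1 + α₂ΔT) ⇒ ΔT = (L₂ − L₁)/(α₁L₁ − α₂L₂)
L₂ − L₁ = 1.5849 − 1.5782 = 6.70×10⁻³ m
α₁L₁ − α₂L₂ = 28.0×10⁻⁶×1.5782 − 8.46×10⁻⁶×1.5849 = 3.0781346×10⁻⁵ m/K
ΔT = 6.70×10⁻³ / 3.0781346×10⁻⁵ = 217.664 K
T = 10.3 + 217.664 = 227.964 °C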